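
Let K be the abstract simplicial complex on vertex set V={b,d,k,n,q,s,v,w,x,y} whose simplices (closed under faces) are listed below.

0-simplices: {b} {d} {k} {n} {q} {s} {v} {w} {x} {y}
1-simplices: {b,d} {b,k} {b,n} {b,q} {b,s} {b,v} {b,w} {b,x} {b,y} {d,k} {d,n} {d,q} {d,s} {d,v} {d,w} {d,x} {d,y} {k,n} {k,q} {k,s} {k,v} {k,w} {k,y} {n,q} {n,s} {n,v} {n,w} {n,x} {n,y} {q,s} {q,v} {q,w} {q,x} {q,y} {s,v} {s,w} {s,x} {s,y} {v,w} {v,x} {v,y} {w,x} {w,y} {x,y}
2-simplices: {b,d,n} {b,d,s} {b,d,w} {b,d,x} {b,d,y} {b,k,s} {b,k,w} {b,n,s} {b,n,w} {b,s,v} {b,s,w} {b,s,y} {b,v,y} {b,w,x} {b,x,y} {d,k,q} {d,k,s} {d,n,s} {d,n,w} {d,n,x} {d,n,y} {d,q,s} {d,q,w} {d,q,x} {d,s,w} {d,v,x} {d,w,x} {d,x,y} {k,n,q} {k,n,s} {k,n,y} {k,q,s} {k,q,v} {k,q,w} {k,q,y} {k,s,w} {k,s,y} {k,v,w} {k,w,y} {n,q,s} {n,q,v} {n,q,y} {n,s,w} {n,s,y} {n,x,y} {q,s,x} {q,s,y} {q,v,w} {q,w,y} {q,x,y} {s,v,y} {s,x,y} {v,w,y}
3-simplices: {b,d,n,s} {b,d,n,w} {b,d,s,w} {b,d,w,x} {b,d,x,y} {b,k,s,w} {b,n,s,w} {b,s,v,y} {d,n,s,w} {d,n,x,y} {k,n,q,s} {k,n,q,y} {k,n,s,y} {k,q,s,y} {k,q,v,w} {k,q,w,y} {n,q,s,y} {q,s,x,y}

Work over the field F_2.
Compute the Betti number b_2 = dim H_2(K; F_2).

n_0=10 n_1=44 n_2=53 n_3=18  [Z2]
∂1: piv[bd,bk,bn,bq,bs,bv,bw,bx,by] rk=9  ker:dk,dn,dq,ds,dv,dw,dx,dy,kn,kq,ks,kv,kw,ky,nq,ns,nv,nw,nx,ny,qs,qv,qw,qx,qy,sv,sw,sx,sy,vw,vx,vy,wx,wy,xy
∂2: piv[bdn,bds,bdw,bdx,bdy,bks,bkw,bns,bnw,bsv,bsw,bsy,bvy,bwx,bxy,dkq,dks,dnx,dny,dqs,dqw,dqx,dvx,knq,kns,kny,kqv,kqy,kvw,kwy,nqv,qsx,vwy] rk=33  ker:dns,dnw,dsw,dwx,dxy,kqs,kqw,ksw,ksy,nqs,nqy,nsw,nsy,nxy,qsy,qvw,qwy,qxy,svy,sxy
∂3: piv[bdns,bdnw,bdsw,bdwx,bdxy,bksw,bnsw,bsvy,dnxy,knqs,knqy,knsy,kqsy,kqvw,kqwy,qsxy] rk=16  ker:dnsw,nqsy
b_2=(53−33)−16=4

b_2=4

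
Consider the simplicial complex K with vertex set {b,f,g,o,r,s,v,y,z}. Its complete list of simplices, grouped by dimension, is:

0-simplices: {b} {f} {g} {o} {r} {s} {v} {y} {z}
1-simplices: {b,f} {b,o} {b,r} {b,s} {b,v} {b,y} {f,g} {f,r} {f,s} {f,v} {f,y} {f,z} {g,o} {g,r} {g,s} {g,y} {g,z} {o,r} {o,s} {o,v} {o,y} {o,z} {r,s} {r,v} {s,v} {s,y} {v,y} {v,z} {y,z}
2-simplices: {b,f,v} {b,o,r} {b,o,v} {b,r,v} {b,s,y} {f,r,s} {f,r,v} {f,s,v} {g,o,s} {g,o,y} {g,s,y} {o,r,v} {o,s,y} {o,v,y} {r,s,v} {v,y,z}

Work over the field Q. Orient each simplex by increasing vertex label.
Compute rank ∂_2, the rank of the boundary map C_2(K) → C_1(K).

n_0=9 n_1=29 n_2=16  [Q]
∂1: piv[bf,bo,br,bs,bv,by,fg,fz] rk=8  ker:fr,fs,fv,fy,go,gr,gs,gy,gz,or,os,ov,oy,oz,rs,rv,sv,sy,vy,vz,yz
∂2: piv[bfv,bor,bov,brv,bsy,frs,frv,fsv,gos,goy,gsy,ovy,vyz] rk=13  ker:orv,osy,rsv
rk∂_2=13

rank∂_2=13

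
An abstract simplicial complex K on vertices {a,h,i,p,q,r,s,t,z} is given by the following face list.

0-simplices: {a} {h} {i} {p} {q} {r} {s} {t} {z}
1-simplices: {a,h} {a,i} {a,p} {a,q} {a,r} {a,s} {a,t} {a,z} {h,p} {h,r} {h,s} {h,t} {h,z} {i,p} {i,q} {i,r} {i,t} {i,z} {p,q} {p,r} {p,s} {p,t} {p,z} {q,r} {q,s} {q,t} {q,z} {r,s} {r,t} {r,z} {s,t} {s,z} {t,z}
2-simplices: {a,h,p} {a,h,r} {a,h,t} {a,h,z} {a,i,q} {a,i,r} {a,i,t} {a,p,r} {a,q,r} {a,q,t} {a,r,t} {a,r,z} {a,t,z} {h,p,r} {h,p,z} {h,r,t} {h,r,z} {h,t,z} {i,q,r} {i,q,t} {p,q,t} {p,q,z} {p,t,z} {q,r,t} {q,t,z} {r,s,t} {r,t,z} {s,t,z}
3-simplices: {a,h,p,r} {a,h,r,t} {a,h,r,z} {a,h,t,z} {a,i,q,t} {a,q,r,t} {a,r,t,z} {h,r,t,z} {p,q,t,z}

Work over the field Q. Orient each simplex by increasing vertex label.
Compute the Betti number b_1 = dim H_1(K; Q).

n_0=9 n_1=33 n_2=28 n_3=9  [Q]
∂1: piv[ah,ai,ap,aq,ar,as,at,az] rk=8  ker:hp,hr,hs,ht,hz,ip,iq,ir,it,iz,pq,pr,ps,pt,pz,qr,qs,qt,qz,rs,rt,rz,st,sz,tz
∂2: piv[ahp,ahr,aht,ahz,aiq,air,ait,apr,aqr,aqt,art,arz,atz,hpz,pqt,pqz,ptz,rst,stz] rk=19  ker:hpr,hrt,hrz,htz,iqr,iqt,qrt,qtz,rtz
∂3: piv[ahpr,ahrt,ahrz,ahtz,aiqt,aqrt,artz,pqtz] rk=8  ker:hrtz
b_1=(33−8)−19=6

b_1=6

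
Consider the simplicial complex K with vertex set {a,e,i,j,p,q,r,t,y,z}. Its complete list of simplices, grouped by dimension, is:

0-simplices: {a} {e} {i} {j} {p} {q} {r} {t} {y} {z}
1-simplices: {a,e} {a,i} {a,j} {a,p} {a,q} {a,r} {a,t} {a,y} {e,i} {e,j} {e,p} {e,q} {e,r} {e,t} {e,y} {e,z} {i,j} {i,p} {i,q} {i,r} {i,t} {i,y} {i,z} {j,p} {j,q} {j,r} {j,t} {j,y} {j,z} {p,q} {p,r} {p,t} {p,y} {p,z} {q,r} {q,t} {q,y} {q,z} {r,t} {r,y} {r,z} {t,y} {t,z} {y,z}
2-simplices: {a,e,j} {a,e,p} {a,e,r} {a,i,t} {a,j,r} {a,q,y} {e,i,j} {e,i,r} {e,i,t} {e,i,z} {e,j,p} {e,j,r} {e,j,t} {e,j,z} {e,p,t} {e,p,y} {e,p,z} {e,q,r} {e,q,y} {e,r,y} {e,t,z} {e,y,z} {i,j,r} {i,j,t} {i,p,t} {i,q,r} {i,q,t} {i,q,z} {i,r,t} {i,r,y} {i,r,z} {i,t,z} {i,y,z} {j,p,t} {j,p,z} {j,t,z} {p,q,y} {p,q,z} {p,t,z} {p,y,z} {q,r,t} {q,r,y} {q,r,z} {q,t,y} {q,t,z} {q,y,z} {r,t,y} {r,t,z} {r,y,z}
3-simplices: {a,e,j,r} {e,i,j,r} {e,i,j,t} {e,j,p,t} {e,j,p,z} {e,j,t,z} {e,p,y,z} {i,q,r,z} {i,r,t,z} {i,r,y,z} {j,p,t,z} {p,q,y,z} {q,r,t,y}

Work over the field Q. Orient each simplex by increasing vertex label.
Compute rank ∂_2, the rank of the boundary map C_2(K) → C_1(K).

rank∂_2=30

n_0=10 n_1=44 n_2=49 n_3=13  [Q]
∂1: piv[ae,ai,aj,ap,aq,ar,at,ay,ez] rk=9  ker:ei,ej,ep,eq,er,et,ey,ij,ip,iq,ir,it,iy,iz,jp,jq,jr,jt,jy,jz,pq,pr,pt,py,pz,qr,qt,qy,qz,rt,ry,rz,ty,tz,yz
∂2: piv[aej,aep,aer,ait,ajr,aqy,eij,eir,eit,eiz,ejp,ejt,ejz,ept,epy,epz,eqr,eqy,ery,etz,eyz,ipt,iqr,iqt,iqz,irt,iry,irz,pqy,qty] rk=30  ker:ejr,ijr,ijt,itz,iyz,jpt,jpz,jtz,pqz,ptz,pyz,qrt,qry,qrz,qtz,qyz,rty,rtz,ryz
∂3: piv[aejr,eijr,eijt,ejpt,ejpz,ejtz,epyz,iqrz,irtz,iryz,jptz,pqyz,qrty] rk=13
rk∂_2=30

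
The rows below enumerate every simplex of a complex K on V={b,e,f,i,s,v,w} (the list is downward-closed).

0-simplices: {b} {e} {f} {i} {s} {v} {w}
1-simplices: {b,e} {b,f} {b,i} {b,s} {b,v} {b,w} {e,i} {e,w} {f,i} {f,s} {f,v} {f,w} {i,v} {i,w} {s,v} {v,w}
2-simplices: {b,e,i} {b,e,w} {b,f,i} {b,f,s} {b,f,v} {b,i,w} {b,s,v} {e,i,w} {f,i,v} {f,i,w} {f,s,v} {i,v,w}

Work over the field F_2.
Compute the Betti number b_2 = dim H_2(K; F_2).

n_0=7 n_1=16 n_2=12  [Z2]
∂1: piv[be,bf,bi,bs,bv,bw] rk=6  ker:ei,ew,fi,fs,fv,fw,iv,iw,sv,vw
∂2: piv[bei,bew,bfi,bfs,bfv,biw,bsv,fiv,fiw,ivw] rk=10  ker:eiw,fsv
b_2=(12−10)−0=2

b_2=2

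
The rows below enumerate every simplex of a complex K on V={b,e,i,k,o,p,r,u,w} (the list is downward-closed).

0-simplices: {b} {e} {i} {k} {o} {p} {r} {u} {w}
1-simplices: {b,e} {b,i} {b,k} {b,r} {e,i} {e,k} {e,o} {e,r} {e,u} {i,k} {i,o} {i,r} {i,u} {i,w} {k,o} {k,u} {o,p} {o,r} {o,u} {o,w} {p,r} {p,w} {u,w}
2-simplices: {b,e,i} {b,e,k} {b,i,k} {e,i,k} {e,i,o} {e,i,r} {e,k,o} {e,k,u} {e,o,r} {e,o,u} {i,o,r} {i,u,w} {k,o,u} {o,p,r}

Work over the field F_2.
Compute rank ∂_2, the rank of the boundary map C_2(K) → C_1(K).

rank∂_2=11

n_0=9 n_1=23 n_2=14  [Z2]
∂1: piv[be,bi,bk,br,eo,eu,iw,op] rk=8  ker:ei,ek,er,ik,io,ir,iu,ko,ku,or,ou,ow,pr,pw,uw
∂2: piv[bei,bek,bik,eio,eir,eko,eku,eor,eou,iuw,opr] rk=11  ker:eik,ior,kou
rk∂_2=11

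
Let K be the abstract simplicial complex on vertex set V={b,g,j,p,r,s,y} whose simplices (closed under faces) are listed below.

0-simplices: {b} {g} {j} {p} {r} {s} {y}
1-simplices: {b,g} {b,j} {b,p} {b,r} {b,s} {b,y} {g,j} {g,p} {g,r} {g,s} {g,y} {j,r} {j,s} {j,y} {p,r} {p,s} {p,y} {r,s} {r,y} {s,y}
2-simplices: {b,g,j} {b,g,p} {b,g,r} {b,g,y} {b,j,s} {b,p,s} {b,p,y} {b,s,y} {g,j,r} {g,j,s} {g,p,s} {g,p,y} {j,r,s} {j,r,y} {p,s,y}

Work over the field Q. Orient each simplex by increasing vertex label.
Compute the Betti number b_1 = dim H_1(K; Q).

n_0=7 n_1=20 n_2=15  [Q]
∂1: piv[bg,bj,bp,br,bs,by] rk=6  ker:gj,gp,gr,gs,gy,jr,js,jy,pr,ps,py,rs,ry,sy
∂2: piv[bgj,bgp,bgr,bgy,bjs,bps,bpy,bsy,gjr,gjs,jrs,jry] rk=12  ker:gps,gpy,psy
b_1=(20−6)−12=2

b_1=2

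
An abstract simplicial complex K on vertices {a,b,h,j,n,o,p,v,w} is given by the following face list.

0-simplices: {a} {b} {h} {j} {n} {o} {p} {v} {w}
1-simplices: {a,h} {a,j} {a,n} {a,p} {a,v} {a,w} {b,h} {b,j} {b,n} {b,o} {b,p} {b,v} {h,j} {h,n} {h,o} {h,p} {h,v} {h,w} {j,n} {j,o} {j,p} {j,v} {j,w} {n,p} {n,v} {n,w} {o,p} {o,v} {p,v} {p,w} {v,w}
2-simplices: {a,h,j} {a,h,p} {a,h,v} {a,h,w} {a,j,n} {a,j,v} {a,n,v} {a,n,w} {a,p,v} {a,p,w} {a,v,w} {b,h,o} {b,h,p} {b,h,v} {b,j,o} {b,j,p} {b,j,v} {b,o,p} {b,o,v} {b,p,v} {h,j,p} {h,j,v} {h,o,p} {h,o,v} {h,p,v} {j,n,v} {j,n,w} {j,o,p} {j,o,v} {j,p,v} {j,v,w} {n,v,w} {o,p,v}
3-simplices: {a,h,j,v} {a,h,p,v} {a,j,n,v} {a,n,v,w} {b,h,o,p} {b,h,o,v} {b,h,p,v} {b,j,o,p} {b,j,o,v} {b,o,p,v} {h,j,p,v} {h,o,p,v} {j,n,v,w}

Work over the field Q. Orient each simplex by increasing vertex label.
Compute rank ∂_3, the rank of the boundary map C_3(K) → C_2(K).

n_0=9 n_1=31 n_2=33 n_3=13  [Q]
∂1: piv[ah,aj,an,ap,av,aw,bh,bo] rk=8  ker:bj,bn,bp,bv,hj,hn,ho,hp,hv,hw,jn,jo,jp,jv,jw,np,nv,nw,op,ov,pv,pw,vw
∂2: piv[ahj,ahp,ahv,ahw,ajn,ajv,anv,anw,apv,apw,avw,bho,bhp,bhv,bjo,bjp,bjv,bop,bov,jnw] rk=20  ker:bpv,hjp,hjv,hop,hov,hpv,jnv,jop,jov,jpv,jvw,nvw,opv
∂3: piv[ahjv,ahpv,ajnv,anvw,bhop,bhov,bhpv,bjop,bjov,bopv,hjpv,jnvw] rk=12  ker:hopv
rk∂_3=12

rank∂_3=12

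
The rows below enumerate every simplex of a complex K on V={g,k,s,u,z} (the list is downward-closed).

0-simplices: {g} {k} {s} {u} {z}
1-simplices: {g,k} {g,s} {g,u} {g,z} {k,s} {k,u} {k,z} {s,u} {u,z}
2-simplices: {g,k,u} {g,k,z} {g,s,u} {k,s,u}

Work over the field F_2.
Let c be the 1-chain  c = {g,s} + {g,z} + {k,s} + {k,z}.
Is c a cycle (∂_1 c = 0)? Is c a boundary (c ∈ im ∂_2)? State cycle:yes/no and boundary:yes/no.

cycle:yes boundary:yes

n_0=5 n_1=9 n_2=4  [Z2]
∂1: piv[gk,gs,gu,gz] rk=4  ker:ks,ku,kz,su,uz
∂2: piv[gku,gkz,gsu,ksu] rk=4
∂1c = 0
c vs im∂2: reduces to 0 ⇒ boundary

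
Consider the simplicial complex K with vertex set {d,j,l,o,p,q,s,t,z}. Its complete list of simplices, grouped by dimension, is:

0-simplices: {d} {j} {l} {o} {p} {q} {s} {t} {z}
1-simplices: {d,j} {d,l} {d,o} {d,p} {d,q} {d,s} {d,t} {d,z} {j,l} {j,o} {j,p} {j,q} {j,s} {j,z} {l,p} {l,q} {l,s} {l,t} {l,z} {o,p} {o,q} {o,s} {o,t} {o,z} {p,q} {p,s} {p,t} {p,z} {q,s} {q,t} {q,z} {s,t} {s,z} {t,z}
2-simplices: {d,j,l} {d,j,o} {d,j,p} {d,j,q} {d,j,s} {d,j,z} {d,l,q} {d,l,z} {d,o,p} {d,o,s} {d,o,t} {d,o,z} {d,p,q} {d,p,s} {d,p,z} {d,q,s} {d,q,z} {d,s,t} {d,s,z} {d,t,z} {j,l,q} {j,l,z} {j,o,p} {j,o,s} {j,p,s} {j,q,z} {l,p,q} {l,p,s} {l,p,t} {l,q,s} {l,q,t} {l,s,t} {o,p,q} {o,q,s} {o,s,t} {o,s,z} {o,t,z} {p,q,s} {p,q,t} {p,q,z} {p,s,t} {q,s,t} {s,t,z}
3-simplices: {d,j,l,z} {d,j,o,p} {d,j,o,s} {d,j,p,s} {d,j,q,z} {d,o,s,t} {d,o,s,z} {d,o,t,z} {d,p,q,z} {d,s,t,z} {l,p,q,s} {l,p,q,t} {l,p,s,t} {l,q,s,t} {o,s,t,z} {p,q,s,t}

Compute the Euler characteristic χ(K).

n_0=9 n_1=34 n_2=43 n_3=16
χ=+9−34+43−16=2

χ(K)=2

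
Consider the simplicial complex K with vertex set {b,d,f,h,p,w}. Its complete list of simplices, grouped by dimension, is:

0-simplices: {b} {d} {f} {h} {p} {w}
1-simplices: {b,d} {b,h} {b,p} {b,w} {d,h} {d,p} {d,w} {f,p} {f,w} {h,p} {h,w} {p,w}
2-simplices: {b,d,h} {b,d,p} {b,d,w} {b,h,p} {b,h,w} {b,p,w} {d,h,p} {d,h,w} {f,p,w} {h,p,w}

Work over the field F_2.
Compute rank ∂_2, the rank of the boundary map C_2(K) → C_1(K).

rank∂_2=7

n_0=6 n_1=12 n_2=10  [Z2]
∂1: piv[bd,bh,bp,bw,fp] rk=5  ker:dh,dp,dw,fw,hp,hw,pw
∂2: piv[bdh,bdp,bdw,bhp,bhw,bpw,fpw] rk=7  ker:dhp,dhw,hpw
rk∂_2=7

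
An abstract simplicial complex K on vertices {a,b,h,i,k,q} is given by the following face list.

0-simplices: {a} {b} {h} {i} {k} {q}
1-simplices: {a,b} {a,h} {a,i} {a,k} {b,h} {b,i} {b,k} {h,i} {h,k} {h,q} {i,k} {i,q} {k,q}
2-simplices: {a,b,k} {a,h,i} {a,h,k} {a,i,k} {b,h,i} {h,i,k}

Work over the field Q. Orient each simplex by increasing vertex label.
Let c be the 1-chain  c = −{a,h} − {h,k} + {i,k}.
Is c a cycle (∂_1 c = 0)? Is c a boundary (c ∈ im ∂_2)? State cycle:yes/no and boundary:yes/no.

n_0=6 n_1=13 n_2=6  [Q]
∂1: piv[ab,ah,ai,ak,hq] rk=5  ker:bh,bi,bk,hi,hk,ik,iq,kq
∂2: piv[abk,ahi,ahk,aik,bhi] rk=5  ker:hik
∂1c = {a} − {i}

cycle:no boundary:no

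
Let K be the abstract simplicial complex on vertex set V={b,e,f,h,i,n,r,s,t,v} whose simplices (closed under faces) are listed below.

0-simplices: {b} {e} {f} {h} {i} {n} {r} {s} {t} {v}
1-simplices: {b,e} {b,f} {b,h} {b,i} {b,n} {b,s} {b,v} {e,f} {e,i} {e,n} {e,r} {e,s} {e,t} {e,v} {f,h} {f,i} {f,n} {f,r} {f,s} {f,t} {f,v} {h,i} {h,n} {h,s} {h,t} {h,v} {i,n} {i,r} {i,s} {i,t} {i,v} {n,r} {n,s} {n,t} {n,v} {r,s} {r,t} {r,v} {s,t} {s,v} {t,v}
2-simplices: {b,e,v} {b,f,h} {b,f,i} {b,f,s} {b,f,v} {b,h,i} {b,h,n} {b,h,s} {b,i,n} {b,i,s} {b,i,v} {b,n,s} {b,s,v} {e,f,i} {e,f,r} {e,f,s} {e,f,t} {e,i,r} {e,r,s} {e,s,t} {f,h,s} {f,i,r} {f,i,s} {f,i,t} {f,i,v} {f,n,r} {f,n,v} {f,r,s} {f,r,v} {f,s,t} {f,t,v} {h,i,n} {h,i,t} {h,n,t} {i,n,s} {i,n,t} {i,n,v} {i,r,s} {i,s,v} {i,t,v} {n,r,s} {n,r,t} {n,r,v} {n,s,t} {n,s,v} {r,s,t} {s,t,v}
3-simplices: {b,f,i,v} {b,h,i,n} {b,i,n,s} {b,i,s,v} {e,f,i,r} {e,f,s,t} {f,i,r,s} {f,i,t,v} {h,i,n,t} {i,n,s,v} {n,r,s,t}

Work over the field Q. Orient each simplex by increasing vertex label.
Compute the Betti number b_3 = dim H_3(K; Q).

n_0=10 n_1=41 n_2=47 n_3=11  [Q]
∂1: piv[be,bf,bh,bi,bn,bs,bv,er,et] rk=9  ker:ef,ei,en,es,ev,fh,fi,fn,fr,fs,ft,fv,hi,hn,hs,ht,hv,in,ir,is,it,iv,nr,ns,nt,nv,rs,rt,rv,st,sv,tv
∂2: piv[bev,bfh,bfi,bfs,bfv,bhi,bhn,bhs,bin,bis,biv,bns,bsv,efi,efr,efs,eft,eir,ers,est,fit,fnr,fnv,frv,ftv,hit,hnt,inv,nrt] rk=29  ker:fhs,fir,fis,fiv,frs,fst,hin,ins,int,irs,isv,itv,nrs,nrv,nst,nsv,rst,stv
∂3: piv[bfiv,bhin,bins,bisv,efir,efst,firs,fitv,hint,insv,nrst] rk=11
b_3=(11−11)−0=0

b_3=0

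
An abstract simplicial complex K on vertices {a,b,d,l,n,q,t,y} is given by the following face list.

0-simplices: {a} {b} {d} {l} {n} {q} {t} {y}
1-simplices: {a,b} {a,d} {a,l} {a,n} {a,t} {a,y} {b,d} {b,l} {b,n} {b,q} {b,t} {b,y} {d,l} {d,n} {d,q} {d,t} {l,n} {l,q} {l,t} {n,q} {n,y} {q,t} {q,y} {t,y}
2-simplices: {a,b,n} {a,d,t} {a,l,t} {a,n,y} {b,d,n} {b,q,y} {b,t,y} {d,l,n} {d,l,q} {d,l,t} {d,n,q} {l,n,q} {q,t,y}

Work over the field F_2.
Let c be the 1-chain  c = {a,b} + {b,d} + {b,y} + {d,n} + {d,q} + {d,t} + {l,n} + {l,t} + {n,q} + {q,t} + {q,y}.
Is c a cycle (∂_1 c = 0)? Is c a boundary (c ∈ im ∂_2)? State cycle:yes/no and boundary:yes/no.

n_0=8 n_1=24 n_2=13  [Z2]
∂1: piv[ab,ad,al,an,at,ay,bq] rk=7  ker:bd,bl,bn,bt,by,dl,dn,dq,dt,ln,lq,lt,nq,ny,qt,qy,ty
∂2: piv[abn,adt,alt,any,bdn,bqy,bty,dln,dlq,dlt,dnq,qty] rk=12  ker:lnq
∂1c = {a} + {b} + {n} + {t}

cycle:no boundary:no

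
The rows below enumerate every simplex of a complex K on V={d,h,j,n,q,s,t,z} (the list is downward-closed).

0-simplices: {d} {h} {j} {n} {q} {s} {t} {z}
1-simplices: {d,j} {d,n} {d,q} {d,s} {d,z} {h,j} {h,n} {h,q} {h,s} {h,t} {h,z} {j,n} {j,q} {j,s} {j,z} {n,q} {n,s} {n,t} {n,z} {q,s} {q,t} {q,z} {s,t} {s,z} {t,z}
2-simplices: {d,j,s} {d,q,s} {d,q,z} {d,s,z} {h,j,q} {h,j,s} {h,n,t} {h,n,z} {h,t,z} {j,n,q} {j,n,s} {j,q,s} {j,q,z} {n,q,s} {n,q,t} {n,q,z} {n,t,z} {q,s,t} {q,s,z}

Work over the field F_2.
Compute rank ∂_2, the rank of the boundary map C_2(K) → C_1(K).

rank∂_2=16

n_0=8 n_1=25 n_2=19  [Z2]
∂1: piv[dj,dn,dq,ds,dz,hj,ht] rk=7  ker:hn,hq,hs,hz,jn,jq,js,jz,nq,ns,nt,nz,qs,qt,qz,st,sz,tz
∂2: piv[djs,dqs,dqz,dsz,hjq,hjs,hnt,hnz,htz,jnq,jns,jqs,jqz,nqt,nqz,qst] rk=16  ker:nqs,ntz,qsz
rk∂_2=16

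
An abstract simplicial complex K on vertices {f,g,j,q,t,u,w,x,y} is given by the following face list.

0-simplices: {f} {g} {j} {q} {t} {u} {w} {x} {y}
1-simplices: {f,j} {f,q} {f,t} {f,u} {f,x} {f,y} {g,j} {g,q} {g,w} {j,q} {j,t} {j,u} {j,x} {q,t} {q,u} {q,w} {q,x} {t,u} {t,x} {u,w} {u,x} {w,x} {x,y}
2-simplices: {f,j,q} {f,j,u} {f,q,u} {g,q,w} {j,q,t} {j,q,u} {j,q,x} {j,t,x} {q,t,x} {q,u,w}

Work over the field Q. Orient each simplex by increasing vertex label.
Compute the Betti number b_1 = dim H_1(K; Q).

n_0=9 n_1=23 n_2=10  [Q]
∂1: piv[fj,fq,ft,fu,fx,fy,gj,gw] rk=8  ker:gq,jq,jt,ju,jx,qt,qu,qw,qx,tu,tx,uw,ux,wx,xy
∂2: piv[fjq,fju,fqu,gqw,jqt,jqx,jtx,quw] rk=8  ker:jqu,qtx
b_1=(23−8)−8=7

b_1=7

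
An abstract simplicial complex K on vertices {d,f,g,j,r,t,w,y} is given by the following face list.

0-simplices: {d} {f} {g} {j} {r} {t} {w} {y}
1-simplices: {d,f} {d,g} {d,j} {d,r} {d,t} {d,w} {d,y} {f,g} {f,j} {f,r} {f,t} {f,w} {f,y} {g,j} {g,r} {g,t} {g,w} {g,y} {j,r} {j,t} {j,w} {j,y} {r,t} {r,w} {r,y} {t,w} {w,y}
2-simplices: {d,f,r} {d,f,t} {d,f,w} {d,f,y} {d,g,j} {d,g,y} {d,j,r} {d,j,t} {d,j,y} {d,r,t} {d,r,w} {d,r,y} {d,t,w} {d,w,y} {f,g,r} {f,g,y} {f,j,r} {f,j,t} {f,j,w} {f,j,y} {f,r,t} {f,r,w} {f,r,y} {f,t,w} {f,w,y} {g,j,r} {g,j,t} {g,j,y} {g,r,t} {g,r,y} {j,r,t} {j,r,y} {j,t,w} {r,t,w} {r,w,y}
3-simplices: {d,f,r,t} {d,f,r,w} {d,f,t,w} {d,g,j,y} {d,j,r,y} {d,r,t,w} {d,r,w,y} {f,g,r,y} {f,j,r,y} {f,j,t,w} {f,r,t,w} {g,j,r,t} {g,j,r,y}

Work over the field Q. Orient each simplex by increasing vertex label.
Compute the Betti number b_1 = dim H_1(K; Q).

n_0=8 n_1=27 n_2=35 n_3=13  [Q]
∂1: piv[df,dg,dj,dr,dt,dw,dy] rk=7  ker:fg,fj,fr,ft,fw,fy,gj,gr,gt,gw,gy,jr,jt,jw,jy,rt,rw,ry,tw,wy
∂2: piv[dfr,dft,dfw,dfy,dgj,dgy,djr,djt,djy,drt,drw,dry,dtw,dwy,fgr,fgy,fjr,fjw,gjt] rk=19  ker:fjt,fjy,frt,frw,fry,ftw,fwy,gjr,gjy,grt,gry,jrt,jry,jtw,rtw,rwy
∂3: piv[dfrt,dfrw,dftw,dgjy,djry,drtw,drwy,fgry,fjry,fjtw,gjrt,gjry] rk=12  ker:frtw
b_1=(27−7)−19=1

b_1=1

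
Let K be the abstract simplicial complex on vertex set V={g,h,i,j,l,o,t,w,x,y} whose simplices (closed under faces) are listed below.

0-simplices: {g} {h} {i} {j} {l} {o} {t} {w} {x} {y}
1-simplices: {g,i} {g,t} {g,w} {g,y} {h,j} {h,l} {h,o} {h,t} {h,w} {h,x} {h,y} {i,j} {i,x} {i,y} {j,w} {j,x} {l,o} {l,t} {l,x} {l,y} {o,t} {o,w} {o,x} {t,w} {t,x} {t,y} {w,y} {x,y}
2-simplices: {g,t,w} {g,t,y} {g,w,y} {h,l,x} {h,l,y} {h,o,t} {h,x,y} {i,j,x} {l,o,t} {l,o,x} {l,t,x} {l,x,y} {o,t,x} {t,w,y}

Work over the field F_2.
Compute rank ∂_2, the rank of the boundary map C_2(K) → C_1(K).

rank∂_2=11

n_0=10 n_1=28 n_2=14  [Z2]
∂1: piv[gi,gt,gw,gy,hj,hl,ho,ht,hx] rk=9  ker:hw,hy,ij,ix,iy,jw,jx,lo,lt,lx,ly,ot,ow,ox,tw,tx,ty,wy,xy
∂2: piv[gtw,gty,gwy,hlx,hly,hot,hxy,ijx,lot,lox,ltx] rk=11  ker:lxy,otx,twy
rk∂_2=11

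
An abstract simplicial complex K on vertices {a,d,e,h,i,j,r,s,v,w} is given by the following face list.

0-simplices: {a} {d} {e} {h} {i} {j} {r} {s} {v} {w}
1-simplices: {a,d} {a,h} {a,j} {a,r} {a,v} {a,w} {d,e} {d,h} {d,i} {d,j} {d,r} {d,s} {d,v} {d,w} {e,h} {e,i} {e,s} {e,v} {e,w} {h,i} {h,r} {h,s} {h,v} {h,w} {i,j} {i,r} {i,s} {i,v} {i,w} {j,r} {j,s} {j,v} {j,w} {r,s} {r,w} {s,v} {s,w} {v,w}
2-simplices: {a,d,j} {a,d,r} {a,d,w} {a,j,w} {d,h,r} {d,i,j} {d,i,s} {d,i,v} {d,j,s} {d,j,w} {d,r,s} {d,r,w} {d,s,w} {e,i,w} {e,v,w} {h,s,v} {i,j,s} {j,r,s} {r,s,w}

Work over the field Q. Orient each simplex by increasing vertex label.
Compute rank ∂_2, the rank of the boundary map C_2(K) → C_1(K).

rank∂_2=16

n_0=10 n_1=38 n_2=19  [Q]
∂1: piv[ad,ah,aj,ar,av,aw,de,di,ds] rk=9  ker:dh,dj,dr,dv,dw,eh,ei,es,ev,ew,hi,hr,hs,hv,hw,ij,ir,is,iv,iw,jr,js,jv,jw,rs,rw,sv,sw,vw
∂2: piv[adj,adr,adw,ajw,dhr,dij,dis,div,djs,drs,drw,dsw,eiw,evw,hsv,jrs] rk=16  ker:djw,ijs,rsw
rk∂_2=16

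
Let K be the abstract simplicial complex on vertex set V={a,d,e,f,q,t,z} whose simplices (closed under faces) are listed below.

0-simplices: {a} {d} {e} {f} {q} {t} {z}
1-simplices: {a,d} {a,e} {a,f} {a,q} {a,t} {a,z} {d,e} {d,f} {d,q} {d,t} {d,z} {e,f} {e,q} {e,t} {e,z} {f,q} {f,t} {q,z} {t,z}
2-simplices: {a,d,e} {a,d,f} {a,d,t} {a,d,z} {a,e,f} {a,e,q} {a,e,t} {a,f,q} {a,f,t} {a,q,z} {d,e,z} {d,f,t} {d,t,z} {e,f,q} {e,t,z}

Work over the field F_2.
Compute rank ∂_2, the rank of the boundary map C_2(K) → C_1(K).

n_0=7 n_1=19 n_2=15  [Z2]
∂1: piv[ad,ae,af,aq,at,az] rk=6  ker:de,df,dq,dt,dz,ef,eq,et,ez,fq,ft,qz,tz
∂2: piv[ade,adf,adt,adz,aef,aeq,aet,afq,aft,aqz,dez,dtz] rk=12  ker:dft,efq,etz
rk∂_2=12

rank∂_2=12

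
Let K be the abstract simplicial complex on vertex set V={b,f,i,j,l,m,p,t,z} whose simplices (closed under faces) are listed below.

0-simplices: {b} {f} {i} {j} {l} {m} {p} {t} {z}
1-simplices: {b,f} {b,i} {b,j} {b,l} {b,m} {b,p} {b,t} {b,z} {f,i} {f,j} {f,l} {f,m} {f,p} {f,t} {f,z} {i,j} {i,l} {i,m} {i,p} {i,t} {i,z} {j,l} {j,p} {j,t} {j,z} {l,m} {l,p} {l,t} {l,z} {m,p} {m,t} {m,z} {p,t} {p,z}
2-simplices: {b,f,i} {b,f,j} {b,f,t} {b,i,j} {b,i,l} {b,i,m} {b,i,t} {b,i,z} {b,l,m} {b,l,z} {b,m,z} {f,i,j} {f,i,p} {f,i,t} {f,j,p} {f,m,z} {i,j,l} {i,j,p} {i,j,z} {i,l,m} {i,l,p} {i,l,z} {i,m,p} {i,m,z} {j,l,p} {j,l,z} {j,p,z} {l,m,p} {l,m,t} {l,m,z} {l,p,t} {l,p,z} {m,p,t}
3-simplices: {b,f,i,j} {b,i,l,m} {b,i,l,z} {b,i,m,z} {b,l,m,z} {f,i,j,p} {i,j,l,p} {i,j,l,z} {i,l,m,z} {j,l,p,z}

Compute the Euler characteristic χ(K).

χ(K)=-2

n_0=9 n_1=34 n_2=33 n_3=10
χ=+9−34+33−10=-2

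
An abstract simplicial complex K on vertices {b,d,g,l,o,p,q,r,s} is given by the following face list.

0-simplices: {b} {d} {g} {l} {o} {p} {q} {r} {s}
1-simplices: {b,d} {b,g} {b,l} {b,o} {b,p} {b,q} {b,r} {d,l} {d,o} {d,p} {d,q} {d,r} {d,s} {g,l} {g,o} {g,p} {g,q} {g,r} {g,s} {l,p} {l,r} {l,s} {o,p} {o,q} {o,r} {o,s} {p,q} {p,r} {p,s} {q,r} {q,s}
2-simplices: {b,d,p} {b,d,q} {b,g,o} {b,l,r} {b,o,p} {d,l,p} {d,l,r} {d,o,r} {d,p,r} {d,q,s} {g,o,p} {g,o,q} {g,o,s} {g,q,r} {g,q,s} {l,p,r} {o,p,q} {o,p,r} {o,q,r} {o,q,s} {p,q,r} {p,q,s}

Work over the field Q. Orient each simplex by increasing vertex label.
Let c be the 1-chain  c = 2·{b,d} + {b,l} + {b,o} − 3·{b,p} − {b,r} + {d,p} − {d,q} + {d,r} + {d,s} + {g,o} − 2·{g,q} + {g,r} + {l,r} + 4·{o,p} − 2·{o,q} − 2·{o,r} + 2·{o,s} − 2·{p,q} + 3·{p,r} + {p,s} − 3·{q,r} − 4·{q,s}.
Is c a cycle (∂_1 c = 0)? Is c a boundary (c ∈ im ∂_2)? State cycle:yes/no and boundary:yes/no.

cycle:yes boundary:yes

n_0=9 n_1=31 n_2=22  [Q]
∂1: piv[bd,bg,bl,bo,bp,bq,br,ds] rk=8  ker:dl,do,dp,dq,dr,gl,go,gp,gq,gr,gs,lp,lr,ls,op,oq,or,os,pq,pr,ps,qr,qs
∂2: piv[bdp,bdq,bgo,blr,bop,dlp,dlr,dor,dpr,dqs,gop,goq,gos,gqr,gqs,opq,opr,oqr,pqs] rk=19  ker:lpr,oqs,pqr
∂1c = 0
c vs im∂2: reduces to 0 ⇒ boundary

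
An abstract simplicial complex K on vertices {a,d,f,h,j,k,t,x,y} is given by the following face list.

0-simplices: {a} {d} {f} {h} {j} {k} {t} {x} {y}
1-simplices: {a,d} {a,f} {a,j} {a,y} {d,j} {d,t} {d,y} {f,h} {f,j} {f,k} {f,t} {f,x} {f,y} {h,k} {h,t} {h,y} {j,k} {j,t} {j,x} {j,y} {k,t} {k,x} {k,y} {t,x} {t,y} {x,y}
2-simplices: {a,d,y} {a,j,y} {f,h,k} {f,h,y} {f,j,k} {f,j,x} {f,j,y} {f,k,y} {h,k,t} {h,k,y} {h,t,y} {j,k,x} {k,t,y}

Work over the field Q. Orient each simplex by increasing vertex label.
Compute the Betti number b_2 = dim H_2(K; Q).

b_2=2

n_0=9 n_1=26 n_2=13  [Q]
∂1: piv[ad,af,aj,ay,dt,fh,fk,fx] rk=8  ker:dj,dy,fj,ft,fy,hk,ht,hy,jk,jt,jx,jy,kt,kx,ky,tx,ty,xy
∂2: piv[ady,ajy,fhk,fhy,fjk,fjx,fjy,fky,hkt,hty,jkx] rk=11  ker:hky,kty
b_2=(13−11)−0=2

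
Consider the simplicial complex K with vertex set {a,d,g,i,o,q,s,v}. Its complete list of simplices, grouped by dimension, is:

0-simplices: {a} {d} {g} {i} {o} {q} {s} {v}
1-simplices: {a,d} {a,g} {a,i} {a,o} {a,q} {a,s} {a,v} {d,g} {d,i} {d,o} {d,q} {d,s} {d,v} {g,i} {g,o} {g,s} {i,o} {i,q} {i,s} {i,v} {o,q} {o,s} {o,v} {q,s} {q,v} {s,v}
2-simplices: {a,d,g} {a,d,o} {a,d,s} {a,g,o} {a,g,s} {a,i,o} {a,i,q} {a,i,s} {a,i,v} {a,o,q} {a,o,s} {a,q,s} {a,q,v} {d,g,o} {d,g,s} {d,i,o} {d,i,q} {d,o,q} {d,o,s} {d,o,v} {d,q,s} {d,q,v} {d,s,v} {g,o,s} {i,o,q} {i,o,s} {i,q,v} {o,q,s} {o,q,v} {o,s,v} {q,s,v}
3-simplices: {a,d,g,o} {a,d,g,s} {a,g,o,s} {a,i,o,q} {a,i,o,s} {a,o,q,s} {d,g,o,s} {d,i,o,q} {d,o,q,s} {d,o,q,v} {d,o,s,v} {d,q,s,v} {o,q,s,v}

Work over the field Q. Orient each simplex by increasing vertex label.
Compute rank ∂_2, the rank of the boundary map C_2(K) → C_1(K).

rank∂_2=18

n_0=8 n_1=26 n_2=31 n_3=13  [Q]
∂1: piv[ad,ag,ai,ao,aq,as,av] rk=7  ker:dg,di,do,dq,ds,dv,gi,go,gs,io,iq,is,iv,oq,os,ov,qs,qv,sv
∂2: piv[adg,ado,ads,ago,ags,aio,aiq,ais,aiv,aoq,aos,aqs,aqv,dio,diq,dov,dqv,dsv] rk=18  ker:dgo,dgs,doq,dos,dqs,gos,ioq,ios,iqv,oqs,oqv,osv,qsv
∂3: piv[adgo,adgs,agos,aioq,aios,aoqs,dgos,dioq,doqs,doqv,dosv,dqsv] rk=12  ker:oqsv
rk∂_2=18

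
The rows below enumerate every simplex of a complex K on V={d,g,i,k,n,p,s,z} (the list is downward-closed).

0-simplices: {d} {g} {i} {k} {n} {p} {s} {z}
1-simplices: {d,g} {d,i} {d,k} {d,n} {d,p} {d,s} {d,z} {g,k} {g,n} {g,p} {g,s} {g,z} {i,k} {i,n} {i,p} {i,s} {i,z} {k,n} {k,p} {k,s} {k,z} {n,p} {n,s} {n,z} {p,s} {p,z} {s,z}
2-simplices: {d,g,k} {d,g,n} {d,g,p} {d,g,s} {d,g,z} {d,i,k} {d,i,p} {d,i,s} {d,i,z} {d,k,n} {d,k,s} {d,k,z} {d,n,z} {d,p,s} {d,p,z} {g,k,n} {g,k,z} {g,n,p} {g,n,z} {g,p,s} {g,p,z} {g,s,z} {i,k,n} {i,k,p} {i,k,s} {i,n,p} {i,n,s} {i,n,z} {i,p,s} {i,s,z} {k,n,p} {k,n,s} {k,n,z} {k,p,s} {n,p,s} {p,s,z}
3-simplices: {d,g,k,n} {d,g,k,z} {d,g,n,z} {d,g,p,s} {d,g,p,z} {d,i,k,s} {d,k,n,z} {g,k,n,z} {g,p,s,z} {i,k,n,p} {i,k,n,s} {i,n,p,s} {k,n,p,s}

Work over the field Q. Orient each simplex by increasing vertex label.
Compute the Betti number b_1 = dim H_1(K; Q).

b_1=0

n_0=8 n_1=27 n_2=36 n_3=13  [Q]
∂1: piv[dg,di,dk,dn,dp,ds,dz] rk=7  ker:gk,gn,gp,gs,gz,ik,in,ip,is,iz,kn,kp,ks,kz,np,ns,nz,ps,pz,sz
∂2: piv[dgk,dgn,dgp,dgs,dgz,dik,dip,dis,diz,dkn,dks,dkz,dnz,dps,dpz,gnp,gsz,ikn,ikp,ins] rk=20  ker:gkn,gkz,gnz,gps,gpz,iks,inp,inz,ips,isz,knp,kns,knz,kps,nps,psz
∂3: piv[dgkn,dgkz,dgnz,dgps,dgpz,diks,dknz,gpsz,iknp,ikns,inps,knps] rk=12  ker:gknz
b_1=(27−7)−20=0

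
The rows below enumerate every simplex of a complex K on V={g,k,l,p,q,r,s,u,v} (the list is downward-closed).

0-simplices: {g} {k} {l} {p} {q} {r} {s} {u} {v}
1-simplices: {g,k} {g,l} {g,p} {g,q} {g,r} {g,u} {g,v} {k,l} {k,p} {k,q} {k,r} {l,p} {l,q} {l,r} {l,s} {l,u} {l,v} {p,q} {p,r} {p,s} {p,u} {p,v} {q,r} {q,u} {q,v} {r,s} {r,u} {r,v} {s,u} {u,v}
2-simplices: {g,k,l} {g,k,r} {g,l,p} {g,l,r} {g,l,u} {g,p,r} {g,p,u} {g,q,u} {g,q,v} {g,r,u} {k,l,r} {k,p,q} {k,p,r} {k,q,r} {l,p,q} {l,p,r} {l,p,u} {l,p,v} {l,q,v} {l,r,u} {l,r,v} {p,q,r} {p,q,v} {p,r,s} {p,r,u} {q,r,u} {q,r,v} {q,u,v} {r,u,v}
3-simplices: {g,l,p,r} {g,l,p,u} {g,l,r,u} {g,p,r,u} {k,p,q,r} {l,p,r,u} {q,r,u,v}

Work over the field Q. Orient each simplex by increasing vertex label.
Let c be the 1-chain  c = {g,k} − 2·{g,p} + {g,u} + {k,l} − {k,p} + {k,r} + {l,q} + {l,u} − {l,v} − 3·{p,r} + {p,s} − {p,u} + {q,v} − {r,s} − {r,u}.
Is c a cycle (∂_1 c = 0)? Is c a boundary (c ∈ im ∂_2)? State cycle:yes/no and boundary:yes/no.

n_0=9 n_1=30 n_2=29 n_3=7  [Q]
∂1: piv[gk,gl,gp,gq,gr,gu,gv,ls] rk=8  ker:kl,kp,kq,kr,lp,lq,lr,lu,lv,pq,pr,ps,pu,pv,qr,qu,qv,rs,ru,rv,su,uv
∂2: piv[gkl,gkr,glp,glr,glu,gpr,gpu,gqu,gqv,gru,kpq,kpr,kqr,lpq,lpv,lqv,lrv,prs,qru,quv] rk=20  ker:klr,lpr,lpu,lru,pqr,pqv,pru,qrv,ruv
∂3: piv[glpr,glpu,glru,gpru,kpqr,qruv] rk=6  ker:lpru
∂1c = 0
c vs im∂2: reduces to 0 ⇒ boundary

cycle:yes boundary:yes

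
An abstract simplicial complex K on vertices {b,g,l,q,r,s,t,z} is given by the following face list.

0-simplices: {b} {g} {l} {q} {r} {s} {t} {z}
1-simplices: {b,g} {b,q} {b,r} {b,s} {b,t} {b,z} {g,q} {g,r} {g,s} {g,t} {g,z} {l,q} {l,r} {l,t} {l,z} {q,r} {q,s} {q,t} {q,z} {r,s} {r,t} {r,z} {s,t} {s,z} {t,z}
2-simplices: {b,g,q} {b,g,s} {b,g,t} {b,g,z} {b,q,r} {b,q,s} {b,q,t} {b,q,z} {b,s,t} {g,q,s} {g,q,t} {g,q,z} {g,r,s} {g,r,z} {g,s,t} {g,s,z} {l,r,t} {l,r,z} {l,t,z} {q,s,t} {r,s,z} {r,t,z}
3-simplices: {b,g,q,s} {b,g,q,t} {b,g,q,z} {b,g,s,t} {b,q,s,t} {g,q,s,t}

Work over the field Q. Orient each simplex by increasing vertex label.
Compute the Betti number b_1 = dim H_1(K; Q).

b_1=3

n_0=8 n_1=25 n_2=22 n_3=6  [Q]
∂1: piv[bg,bq,br,bs,bt,bz,lq] rk=7  ker:gq,gr,gs,gt,gz,lr,lt,lz,qr,qs,qt,qz,rs,rt,rz,st,sz,tz
∂2: piv[bgq,bgs,bgt,bgz,bqr,bqs,bqt,bqz,bst,grs,grz,gsz,lrt,lrz,ltz] rk=15  ker:gqs,gqt,gqz,gst,qst,rsz,rtz
∂3: piv[bgqs,bgqt,bgqz,bgst,bqst] rk=5  ker:gqst
b_1=(25−7)−15=3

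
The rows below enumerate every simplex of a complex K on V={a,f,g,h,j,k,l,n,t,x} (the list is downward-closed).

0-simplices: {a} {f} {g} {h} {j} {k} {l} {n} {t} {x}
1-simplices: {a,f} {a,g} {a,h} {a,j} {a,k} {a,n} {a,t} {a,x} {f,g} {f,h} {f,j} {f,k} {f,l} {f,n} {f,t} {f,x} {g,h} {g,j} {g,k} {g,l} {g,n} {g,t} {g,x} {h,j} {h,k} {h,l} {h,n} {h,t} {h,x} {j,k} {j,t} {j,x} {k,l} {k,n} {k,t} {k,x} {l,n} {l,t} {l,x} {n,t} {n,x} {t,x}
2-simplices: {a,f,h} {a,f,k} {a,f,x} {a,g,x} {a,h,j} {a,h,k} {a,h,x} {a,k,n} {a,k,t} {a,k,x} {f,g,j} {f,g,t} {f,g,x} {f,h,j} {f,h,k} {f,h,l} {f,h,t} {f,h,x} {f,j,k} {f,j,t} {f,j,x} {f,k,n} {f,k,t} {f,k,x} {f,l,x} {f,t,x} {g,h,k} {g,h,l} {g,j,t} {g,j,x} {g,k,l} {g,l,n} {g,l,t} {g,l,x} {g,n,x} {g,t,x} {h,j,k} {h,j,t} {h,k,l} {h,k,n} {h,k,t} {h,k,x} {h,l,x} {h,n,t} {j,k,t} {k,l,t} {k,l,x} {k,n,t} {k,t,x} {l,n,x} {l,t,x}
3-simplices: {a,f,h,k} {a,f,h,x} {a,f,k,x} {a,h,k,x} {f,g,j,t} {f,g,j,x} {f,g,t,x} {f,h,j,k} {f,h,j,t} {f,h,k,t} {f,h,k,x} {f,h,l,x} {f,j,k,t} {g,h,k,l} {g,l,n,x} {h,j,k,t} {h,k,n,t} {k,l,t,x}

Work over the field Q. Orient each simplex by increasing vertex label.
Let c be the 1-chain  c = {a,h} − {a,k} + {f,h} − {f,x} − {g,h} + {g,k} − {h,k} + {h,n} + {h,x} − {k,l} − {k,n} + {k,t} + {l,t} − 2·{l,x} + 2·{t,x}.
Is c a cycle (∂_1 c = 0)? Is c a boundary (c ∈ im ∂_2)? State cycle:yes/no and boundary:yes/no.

cycle:yes boundary:yes

n_0=10 n_1=42 n_2=51 n_3=18  [Q]
∂1: piv[af,ag,ah,aj,ak,an,at,ax,fl] rk=9  ker:fg,fh,fj,fk,fn,ft,fx,gh,gj,gk,gl,gn,gt,gx,hj,hk,hl,hn,ht,hx,jk,jt,jx,kl,kn,kt,kx,ln,lt,lx,nt,nx,tx
∂2: piv[afh,afk,afx,agx,ahj,ahk,ahx,akn,akt,akx,fgj,fgt,fgx,fhj,fhl,fht,fjk,fjt,fjx,fkn,fkt,flx,ftx,ghk,ghl,gkl,gln,glt,glx,gnx,hkn,hnt] rk=32  ker:fhk,fhx,fkx,gjt,gjx,gtx,hjk,hjt,hkl,hkt,hkx,hlx,jkt,klt,klx,knt,ktx,lnx,ltx
∂3: piv[afhk,afhx,afkx,ahkx,fgjt,fgjx,fgtx,fhjk,fhjt,fhkt,fhlx,fjkt,ghkl,glnx,hknt,kltx] rk=16  ker:fhkx,hjkt
∂1c = 0
c vs im∂2: reduces to 0 ⇒ boundary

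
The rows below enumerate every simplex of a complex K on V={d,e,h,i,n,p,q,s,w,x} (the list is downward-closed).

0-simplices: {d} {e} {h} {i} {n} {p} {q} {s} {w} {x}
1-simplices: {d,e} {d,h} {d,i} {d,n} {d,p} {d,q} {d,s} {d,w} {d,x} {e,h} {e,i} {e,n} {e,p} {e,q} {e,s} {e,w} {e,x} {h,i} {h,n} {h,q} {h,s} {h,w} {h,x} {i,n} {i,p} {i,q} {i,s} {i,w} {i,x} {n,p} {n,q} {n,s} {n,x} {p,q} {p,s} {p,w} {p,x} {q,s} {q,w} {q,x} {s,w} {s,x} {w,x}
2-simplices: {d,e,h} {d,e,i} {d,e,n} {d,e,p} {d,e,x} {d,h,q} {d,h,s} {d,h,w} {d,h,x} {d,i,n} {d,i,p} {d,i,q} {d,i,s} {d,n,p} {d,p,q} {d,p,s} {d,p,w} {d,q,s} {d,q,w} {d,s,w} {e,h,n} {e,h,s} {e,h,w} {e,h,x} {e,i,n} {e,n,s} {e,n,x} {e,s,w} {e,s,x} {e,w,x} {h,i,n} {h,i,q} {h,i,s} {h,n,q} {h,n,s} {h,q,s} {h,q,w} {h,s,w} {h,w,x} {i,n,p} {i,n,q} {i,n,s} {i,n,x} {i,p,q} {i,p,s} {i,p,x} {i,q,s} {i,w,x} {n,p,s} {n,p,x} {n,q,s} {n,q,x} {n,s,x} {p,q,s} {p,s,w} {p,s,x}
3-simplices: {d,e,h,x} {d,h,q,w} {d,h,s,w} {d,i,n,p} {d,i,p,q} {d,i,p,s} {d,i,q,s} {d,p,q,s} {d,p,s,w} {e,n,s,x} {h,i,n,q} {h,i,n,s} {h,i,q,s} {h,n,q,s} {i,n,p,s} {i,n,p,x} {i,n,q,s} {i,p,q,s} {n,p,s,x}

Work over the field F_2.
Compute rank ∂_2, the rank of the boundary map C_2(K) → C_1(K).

n_0=10 n_1=43 n_2=56 n_3=19  [Z2]
∂1: piv[de,dh,di,dn,dp,dq,ds,dw,dx] rk=9  ker:eh,ei,en,ep,eq,es,ew,ex,hi,hn,hq,hs,hw,hx,in,ip,iq,is,iw,ix,np,nq,ns,nx,pq,ps,pw,px,qs,qw,qx,sw,sx,wx
∂2: piv[deh,dei,den,dep,dex,dhq,dhs,dhw,dhx,din,dip,diq,dis,dnp,dpq,dps,dpw,dqs,dqw,dsw,ehn,ehs,ehw,ens,enx,esx,ewx,hin,hnq,inx,ipx,iwx,nqx] rk=33  ker:ehx,ein,esw,hiq,his,hns,hqs,hqw,hsw,hwx,inp,inq,ins,ipq,ips,iqs,nps,npx,nqs,nsx,pqs,psw,psx
∂3: piv[dehx,dhqw,dhsw,dinp,dipq,dips,diqs,dpqs,dpsw,ensx,hinq,hins,hiqs,hnqs,inps,inpx,npsx] rk=17  ker:inqs,ipqs
rk∂_2=33

rank∂_2=33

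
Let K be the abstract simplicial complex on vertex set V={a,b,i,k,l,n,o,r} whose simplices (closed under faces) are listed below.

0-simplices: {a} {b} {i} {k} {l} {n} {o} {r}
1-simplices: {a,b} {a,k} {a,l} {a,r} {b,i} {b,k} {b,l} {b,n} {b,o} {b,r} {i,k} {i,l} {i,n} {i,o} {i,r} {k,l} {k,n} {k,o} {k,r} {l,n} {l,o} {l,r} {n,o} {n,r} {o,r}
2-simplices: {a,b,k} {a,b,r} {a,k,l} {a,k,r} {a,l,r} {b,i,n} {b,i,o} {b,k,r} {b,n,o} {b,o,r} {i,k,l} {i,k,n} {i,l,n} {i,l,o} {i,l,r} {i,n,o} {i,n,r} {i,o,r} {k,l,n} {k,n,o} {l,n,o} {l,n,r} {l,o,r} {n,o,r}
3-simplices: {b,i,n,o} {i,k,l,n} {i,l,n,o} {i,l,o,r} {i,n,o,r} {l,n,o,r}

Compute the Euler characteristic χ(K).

n_0=8 n_1=25 n_2=24 n_3=6
χ=+8−25+24−6=1

χ(K)=1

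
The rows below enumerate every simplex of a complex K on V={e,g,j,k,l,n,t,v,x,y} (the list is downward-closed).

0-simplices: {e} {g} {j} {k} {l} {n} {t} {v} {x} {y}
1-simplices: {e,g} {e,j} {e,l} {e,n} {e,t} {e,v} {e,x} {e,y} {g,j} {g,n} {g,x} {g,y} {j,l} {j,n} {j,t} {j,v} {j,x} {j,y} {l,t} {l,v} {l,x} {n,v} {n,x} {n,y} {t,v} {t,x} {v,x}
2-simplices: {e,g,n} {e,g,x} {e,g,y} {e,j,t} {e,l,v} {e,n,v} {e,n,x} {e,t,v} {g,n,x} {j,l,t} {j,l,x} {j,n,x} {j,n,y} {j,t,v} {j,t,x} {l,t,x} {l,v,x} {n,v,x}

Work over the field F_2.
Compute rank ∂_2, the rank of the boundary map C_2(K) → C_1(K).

n_0=10 n_1=27 n_2=18  [Z2]
∂1: piv[eg,ej,el,en,et,ev,ex,ey] rk=8  ker:gj,gn,gx,gy,jl,jn,jt,jv,jx,jy,lt,lv,lx,nv,nx,ny,tv,tx,vx
∂2: piv[egn,egx,egy,ejt,elv,env,enx,etv,jlt,jlx,jnx,jny,jtv,jtx,lvx,nvx] rk=16  ker:gnx,ltx
rk∂_2=16

rank∂_2=16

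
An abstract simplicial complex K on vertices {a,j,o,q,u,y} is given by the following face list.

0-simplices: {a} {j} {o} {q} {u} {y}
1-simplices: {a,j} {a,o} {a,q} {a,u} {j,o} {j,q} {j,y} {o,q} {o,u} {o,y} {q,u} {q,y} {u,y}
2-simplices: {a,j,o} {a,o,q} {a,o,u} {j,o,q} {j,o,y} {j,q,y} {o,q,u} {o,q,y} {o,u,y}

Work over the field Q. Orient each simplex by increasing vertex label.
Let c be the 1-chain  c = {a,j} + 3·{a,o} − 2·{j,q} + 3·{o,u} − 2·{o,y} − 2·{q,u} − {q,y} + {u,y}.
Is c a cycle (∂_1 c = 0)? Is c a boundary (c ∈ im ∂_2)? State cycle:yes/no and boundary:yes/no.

cycle:no boundary:no

n_0=6 n_1=13 n_2=9  [Q]
∂1: piv[aj,ao,aq,au,jy] rk=5  ker:jo,jq,oq,ou,oy,qu,qy,uy
∂2: piv[ajo,aoq,aou,joq,joy,jqy,oqu,ouy] rk=8  ker:oqy
∂1c = −4·{a} + 3·{j} + 2·{o} + {q} − 2·{y}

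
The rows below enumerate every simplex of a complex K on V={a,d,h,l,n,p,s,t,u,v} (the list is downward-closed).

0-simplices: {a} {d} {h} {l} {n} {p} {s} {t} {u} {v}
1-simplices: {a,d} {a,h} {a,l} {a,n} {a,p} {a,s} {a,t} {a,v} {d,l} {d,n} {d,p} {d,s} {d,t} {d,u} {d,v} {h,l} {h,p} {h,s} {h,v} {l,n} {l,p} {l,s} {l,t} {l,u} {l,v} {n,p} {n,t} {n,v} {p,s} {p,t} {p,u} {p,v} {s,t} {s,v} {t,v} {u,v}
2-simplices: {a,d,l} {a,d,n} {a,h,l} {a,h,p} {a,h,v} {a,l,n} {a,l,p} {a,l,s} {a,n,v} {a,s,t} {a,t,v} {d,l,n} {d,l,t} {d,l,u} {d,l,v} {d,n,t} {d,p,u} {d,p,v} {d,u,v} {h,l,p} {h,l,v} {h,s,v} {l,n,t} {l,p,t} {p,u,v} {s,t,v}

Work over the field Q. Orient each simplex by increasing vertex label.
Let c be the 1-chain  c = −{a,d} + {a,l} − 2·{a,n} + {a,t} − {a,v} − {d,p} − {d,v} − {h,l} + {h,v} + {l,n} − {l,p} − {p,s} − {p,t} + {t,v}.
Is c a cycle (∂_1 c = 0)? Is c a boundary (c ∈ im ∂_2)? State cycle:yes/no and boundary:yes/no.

cycle:no boundary:no

n_0=10 n_1=36 n_2=26  [Q]
∂1: piv[ad,ah,al,an,ap,as,at,av,du] rk=9  ker:dl,dn,dp,ds,dt,dv,hl,hp,hs,hv,ln,lp,ls,lt,lu,lv,np,nt,nv,ps,pt,pu,pv,st,sv,tv,uv
∂2: piv[adl,adn,ahl,ahp,ahv,aln,alp,als,anv,ast,atv,dlt,dlu,dlv,dnt,dpu,dpv,duv,hlv,hsv,lpt,stv] rk=22  ker:dln,hlp,lnt,puv
∂1c = 2·{a} + {d} − {n} − {s} − {t}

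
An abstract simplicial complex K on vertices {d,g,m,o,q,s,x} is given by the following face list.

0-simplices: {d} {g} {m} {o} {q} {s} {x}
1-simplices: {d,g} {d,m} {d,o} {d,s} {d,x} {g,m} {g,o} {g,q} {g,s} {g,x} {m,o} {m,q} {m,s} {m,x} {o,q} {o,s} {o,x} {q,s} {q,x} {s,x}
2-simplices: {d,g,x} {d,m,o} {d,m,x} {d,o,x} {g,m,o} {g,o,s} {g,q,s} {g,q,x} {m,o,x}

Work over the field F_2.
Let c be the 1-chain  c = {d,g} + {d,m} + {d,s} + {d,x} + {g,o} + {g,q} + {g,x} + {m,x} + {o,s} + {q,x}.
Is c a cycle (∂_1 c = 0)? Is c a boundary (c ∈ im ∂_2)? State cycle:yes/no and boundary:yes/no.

n_0=7 n_1=20 n_2=9  [Z2]
∂1: piv[dg,dm,do,ds,dx,gq] rk=6  ker:gm,go,gs,gx,mo,mq,ms,mx,oq,os,ox,qs,qx,sx
∂2: piv[dgx,dmo,dmx,dox,gmo,gos,gqs,gqx] rk=8  ker:mox
∂1c = 0
c vs im∂2: residual ≠ 0 ⇒ not boundary

cycle:yes boundary:no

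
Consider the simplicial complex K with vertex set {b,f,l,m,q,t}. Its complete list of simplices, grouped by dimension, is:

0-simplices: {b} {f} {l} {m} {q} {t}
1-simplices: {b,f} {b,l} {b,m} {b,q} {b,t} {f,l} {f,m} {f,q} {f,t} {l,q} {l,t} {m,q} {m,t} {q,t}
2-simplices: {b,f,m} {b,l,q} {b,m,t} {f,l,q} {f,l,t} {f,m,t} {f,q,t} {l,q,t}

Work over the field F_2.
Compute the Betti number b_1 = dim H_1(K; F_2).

n_0=6 n_1=14 n_2=8  [Z2]
∂1: piv[bf,bl,bm,bq,bt] rk=5  ker:fl,fm,fq,ft,lq,lt,mq,mt,qt
∂2: piv[bfm,blq,bmt,flq,flt,fmt,fqt] rk=7  ker:lqt
b_1=(14−5)−7=2

b_1=2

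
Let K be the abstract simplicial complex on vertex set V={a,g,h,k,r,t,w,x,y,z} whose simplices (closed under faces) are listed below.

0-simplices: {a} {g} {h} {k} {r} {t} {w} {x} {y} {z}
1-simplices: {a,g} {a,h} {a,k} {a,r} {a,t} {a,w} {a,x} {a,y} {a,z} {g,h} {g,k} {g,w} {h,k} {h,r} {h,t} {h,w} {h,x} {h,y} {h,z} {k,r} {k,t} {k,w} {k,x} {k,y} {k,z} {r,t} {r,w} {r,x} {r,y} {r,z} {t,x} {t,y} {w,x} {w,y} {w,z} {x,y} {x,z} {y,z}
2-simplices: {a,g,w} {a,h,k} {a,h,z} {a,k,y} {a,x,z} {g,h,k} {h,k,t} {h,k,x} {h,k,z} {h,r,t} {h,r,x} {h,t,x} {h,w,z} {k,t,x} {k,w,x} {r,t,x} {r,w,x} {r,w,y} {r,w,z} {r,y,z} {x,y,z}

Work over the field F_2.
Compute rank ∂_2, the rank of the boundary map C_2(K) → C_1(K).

rank∂_2=19

n_0=10 n_1=38 n_2=21  [Z2]
∂1: piv[ag,ah,ak,ar,at,aw,ax,ay,az] rk=9  ker:gh,gk,gw,hk,hr,ht,hw,hx,hy,hz,kr,kt,kw,kx,ky,kz,rt,rw,rx,ry,rz,tx,ty,wx,wy,wz,xy,xz,yz
∂2: piv[agw,ahk,ahz,aky,axz,ghk,hkt,hkx,hkz,hrt,hrx,htx,hwz,kwx,rwx,rwy,rwz,ryz,xyz] rk=19  ker:ktx,rtx
rk∂_2=19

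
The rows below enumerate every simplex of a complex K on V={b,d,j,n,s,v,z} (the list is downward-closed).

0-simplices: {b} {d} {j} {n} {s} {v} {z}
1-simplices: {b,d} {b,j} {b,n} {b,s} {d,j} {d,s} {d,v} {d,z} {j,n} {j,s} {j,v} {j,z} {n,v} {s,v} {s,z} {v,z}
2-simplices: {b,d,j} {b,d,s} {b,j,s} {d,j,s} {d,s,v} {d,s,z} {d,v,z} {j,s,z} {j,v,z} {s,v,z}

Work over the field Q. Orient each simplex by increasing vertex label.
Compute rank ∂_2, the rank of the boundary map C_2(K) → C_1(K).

n_0=7 n_1=16 n_2=10  [Q]
∂1: piv[bd,bj,bn,bs,dv,dz] rk=6  ker:dj,ds,jn,js,jv,jz,nv,sv,sz,vz
∂2: piv[bdj,bds,bjs,dsv,dsz,dvz,jsz,jvz] rk=8  ker:djs,svz
rk∂_2=8

rank∂_2=8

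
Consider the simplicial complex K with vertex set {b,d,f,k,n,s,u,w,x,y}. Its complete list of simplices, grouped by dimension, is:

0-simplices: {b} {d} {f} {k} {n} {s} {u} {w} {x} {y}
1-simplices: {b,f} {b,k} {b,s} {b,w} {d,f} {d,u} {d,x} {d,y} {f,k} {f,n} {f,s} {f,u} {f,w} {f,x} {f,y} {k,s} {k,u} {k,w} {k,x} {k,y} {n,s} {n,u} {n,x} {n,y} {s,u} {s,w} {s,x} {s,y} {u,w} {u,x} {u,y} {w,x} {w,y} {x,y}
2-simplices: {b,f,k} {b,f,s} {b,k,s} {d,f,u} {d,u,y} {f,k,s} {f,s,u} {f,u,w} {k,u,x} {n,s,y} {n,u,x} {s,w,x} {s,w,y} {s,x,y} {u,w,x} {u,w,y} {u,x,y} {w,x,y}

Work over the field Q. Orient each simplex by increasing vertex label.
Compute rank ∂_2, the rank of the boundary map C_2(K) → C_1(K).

rank∂_2=15

n_0=10 n_1=34 n_2=18  [Q]
∂1: piv[bf,bk,bs,bw,df,du,dx,dy,fn] rk=9  ker:fk,fs,fu,fw,fx,fy,ks,ku,kw,kx,ky,ns,nu,nx,ny,su,sw,sx,sy,uw,ux,uy,wx,wy,xy
∂2: piv[bfk,bfs,bks,dfu,duy,fsu,fuw,kux,nsy,nux,swx,swy,sxy,uwx,uwy] rk=15  ker:fks,uxy,wxy
rk∂_2=15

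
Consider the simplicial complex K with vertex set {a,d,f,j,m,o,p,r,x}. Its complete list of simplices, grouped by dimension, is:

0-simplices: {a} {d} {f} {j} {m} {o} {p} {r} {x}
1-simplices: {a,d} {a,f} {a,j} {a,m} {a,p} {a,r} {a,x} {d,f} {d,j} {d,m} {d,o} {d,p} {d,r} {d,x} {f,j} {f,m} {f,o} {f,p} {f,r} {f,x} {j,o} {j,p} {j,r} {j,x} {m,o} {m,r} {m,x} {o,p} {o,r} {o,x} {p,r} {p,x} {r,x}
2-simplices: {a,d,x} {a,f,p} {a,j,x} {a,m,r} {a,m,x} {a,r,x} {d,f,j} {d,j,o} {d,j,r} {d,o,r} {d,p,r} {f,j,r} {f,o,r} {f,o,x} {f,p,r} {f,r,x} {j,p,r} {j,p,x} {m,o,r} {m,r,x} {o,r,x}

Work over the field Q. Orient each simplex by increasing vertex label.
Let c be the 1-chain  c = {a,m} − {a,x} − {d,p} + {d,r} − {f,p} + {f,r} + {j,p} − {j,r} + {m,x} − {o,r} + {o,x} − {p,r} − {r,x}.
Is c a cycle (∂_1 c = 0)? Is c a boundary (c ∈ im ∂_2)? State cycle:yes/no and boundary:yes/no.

cycle:yes boundary:yes

n_0=9 n_1=33 n_2=21  [Q]
∂1: piv[ad,af,aj,am,ap,ar,ax,do] rk=8  ker:df,dj,dm,dp,dr,dx,fj,fm,fo,fp,fr,fx,jo,jp,jr,jx,mo,mr,mx,op,or,ox,pr,px,rx
∂2: piv[adx,afp,ajx,amr,amx,arx,dfj,djo,djr,dor,dpr,fjr,for,fox,fpr,frx,jpr,jpx,mor] rk=19  ker:mrx,orx
∂1c = 0
c vs im∂2: reduces to 0 ⇒ boundary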